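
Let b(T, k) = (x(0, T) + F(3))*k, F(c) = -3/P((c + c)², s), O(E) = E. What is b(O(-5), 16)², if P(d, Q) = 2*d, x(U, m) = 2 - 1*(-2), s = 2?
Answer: 36100/9 ≈ 4011.1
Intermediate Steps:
x(U, m) = 4 (x(U, m) = 2 + 2 = 4)
F(c) = -3/(8*c²) (F(c) = -3*1/(2*(c + c)²) = -3*1/(8*c²) = -3/(8*c²))
b(T, k) = 95*k/24 (b(T, k) = (4 - 3/8/3²)*k = (4 - 3/8*⅑)*k = (4 - 1/24)*k = 95*k/24)
b(O(-5), 16)² = ((95/24)*16)² = (190/3)² = 36100/9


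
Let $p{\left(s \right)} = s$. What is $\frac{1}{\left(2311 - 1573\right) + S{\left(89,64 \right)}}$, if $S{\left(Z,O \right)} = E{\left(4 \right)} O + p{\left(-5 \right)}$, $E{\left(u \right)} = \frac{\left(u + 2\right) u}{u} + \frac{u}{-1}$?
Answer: $\frac{1}{861} \approx 0.0011614$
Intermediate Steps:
$E{\left(u \right)} = 2$ ($E{\left(u \right)} = \frac{\left(2 + u\right) u}{u} + u \left(-1\right) = \frac{u \left(2 + u\right)}{u} - u = \left(2 + u\right) - u = 2$)
$S{\left(Z,O \right)} = -5 + 2 O$ ($S{\left(Z,O \right)} = 2 O - 5 = -5 + 2 O$)
$\frac{1}{\left(2311 - 1573\right) + S{\left(89,64 \right)}} = \frac{1}{\left(2311 - 1573\right) + \left(-5 + 2 \cdot 64\right)} = \frac{1}{\left(2311 - 1573\right) + \left(-5 + 128\right)} = \frac{1}{738 + 123} = \frac{1}{861}$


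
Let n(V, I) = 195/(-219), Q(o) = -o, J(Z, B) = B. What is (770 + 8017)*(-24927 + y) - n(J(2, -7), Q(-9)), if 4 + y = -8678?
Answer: -21558526594/73 ≈ -2.9532e+8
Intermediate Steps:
y = -8682 (y = -4 - 8678 = -8682)
n(V, I) = -65/73 (n(V, I) = 195*(-1/219) = -65/73)
(770 + 8017)*(-24927 + y) - n(J(2, -7), Q(-9)) = (770 + 8017)*(-24927 - 8682) - 1*(-65/73) = 8787*(-33609) + 65/73 = -295322283 + 65/73 = -21558526594/73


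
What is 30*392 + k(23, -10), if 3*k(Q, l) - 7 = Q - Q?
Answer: 35287/3 ≈ 11762.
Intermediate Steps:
k(Q, l) = 7/3 (k(Q, l) = 7/3 + (Q - Q)/3 = 7/3 + (⅓)*0 = 7/3 + 0 = 7/3)
30*392 + k(23, -10) = 30*392 + 7/3 = 11760 + 7/3 = 35287/3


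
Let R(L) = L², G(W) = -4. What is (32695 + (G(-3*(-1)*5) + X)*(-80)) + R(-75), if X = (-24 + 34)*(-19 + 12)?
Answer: 44240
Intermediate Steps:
X = -70 (X = 10*(-7) = -70)
(32695 + (G(-3*(-1)*5) + X)*(-80)) + R(-75) = (32695 + (-4 - 70)*(-80)) + (-75)² = (32695 - 74*(-80)) + 5625 = (32695 + 5920) + 5625 = 38615 + 5625 = 44240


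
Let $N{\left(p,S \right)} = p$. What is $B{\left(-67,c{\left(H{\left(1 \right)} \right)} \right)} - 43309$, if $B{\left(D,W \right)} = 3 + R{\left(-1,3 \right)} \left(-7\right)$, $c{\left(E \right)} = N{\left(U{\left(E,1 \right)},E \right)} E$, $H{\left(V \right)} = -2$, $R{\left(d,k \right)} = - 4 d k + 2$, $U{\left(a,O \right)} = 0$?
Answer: $-43404$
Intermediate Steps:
$R{\left(d,k \right)} = 2 - 4 d k$ ($R{\left(d,k \right)} = - 4 d k + 2 = 2 - 4 d k$)
$c{\left(E \right)} = 0$ ($c{\left(E \right)} = 0 E = 0$)
$B{\left(D,W \right)} = -95$ ($B{\left(D,W \right)} = 3 + \left(2 - \left(-4\right) 3\right) \left(-7\right) = 3 + \left(2 + 12\right) \left(-7\right) = 3 + 14 \left(-7\right) = 3 - 98 = -95$)
$B{\left(-67,c{\left(H{\left(1 \right)} \right)} \right)} - 43309 = -95 - 43309 = -43404$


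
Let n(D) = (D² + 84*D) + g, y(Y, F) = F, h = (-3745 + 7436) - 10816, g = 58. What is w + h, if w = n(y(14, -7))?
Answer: -7606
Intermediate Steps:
h = -7125 (h = 3691 - 10816 = -7125)
n(D) = 58 + D² + 84*D (n(D) = (D² + 84*D) + 58 = 58 + D² + 84*D)
w = -481 (w = 58 + (-7)² + 84*(-7) = 58 + 49 - 588 = -481)
w + h = -481 - 7125 = -7606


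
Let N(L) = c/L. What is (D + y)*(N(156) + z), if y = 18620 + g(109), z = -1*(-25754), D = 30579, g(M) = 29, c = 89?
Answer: 49445993891/39 ≈ 1.2678e+9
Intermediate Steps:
N(L) = 89/L
z = 25754
y = 18649 (y = 18620 + 29 = 18649)
(D + y)*(N(156) + z) = (30579 + 18649)*(89/156 + 25754) = 49228*(89*(1/156) + 25754) = 49228*(89/156 + 25754) = 49228*(4017713/156) = 49445993891/39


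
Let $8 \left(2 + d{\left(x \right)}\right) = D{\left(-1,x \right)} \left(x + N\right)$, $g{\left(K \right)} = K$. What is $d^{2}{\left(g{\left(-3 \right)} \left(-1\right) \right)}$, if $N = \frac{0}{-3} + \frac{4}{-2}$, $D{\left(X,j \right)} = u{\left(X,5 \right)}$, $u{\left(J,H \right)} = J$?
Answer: $\frac{289}{64} \approx 4.5156$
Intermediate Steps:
$D{\left(X,j \right)} = X$
$N = -2$ ($N = 0 \left(- \frac{1}{3}\right) + 4 \left(- \frac{1}{2}\right) = 0 - 2 = -2$)
$d{\left(x \right)} = - \frac{7}{4} - \frac{x}{8}$ ($d{\left(x \right)} = -2 + \frac{\left(-1\right) \left(x - 2\right)}{8} = -2 + \frac{\left(-1\right) \left(-2 + x\right)}{8} = -2 + \frac{2 - x}{8} = -2 - \left(- \frac{1}{4} + \frac{x}{8}\right) = - \frac{7}{4} - \frac{x}{8}$)
$d^{2}{\left(g{\left(-3 \right)} \left(-1\right) \right)} = \left(- \frac{7}{4} - \frac{\left(-3\right) \left(-1\right)}{8}\right)^{2} = \left(- \frac{7}{4} - \frac{3}{8}\right)^{2} = \left(- \frac{17}{8}\right)^{2} = \frac{289}{64}$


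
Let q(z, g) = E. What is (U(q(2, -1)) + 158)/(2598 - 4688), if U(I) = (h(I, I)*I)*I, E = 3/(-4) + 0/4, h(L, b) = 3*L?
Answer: -10031/133760 ≈ -0.074993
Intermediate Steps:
E = -¾ (E = 3*(-¼) + 0*(¼) = -¾ + 0 = -¾ ≈ -0.75000)
q(z, g) = -¾
U(I) = 3*I³ (U(I) = ((3*I)*I)*I = (3*I²)*I = 3*I³)
(U(q(2, -1)) + 158)/(2598 - 4688) = (3*(-¾)³ + 158)/(2598 - 4688) = (3*(-27/64) + 158)/(-2090) = (-81/64 + 158)*(-1/2090) = (10031/64)*(-1/2090) = -10031/133760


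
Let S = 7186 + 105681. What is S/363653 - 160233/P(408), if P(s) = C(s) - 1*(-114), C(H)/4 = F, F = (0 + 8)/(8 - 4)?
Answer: -58255441375/44365666 ≈ -1313.1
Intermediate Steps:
F = 2 (F = 8/4 = 8*(¼) = 2)
C(H) = 8 (C(H) = 4*2 = 8)
S = 112867
P(s) = 122 (P(s) = 8 - 1*(-114) = 8 + 114 = 122)
S/363653 - 160233/P(408) = 112867/363653 - 160233/122 = -58255441375/44365666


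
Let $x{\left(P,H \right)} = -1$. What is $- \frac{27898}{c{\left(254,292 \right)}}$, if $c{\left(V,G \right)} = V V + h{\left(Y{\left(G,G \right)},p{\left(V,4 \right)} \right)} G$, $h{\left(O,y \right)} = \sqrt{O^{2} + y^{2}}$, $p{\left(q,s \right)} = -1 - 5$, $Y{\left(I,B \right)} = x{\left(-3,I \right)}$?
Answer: $- \frac{224983421}{519894936} + \frac{1018277 \sqrt{37}}{519894936} \approx -0.42083$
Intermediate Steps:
$Y{\left(I,B \right)} = -1$
$p{\left(q,s \right)} = -6$ ($p{\left(q,s \right)} = -1 - 5 = -6$)
$c{\left(V,G \right)} = V^{2} + G \sqrt{37}$ ($c{\left(V,G \right)} = V V + \sqrt{\left(-1\right)^{2} + \left(-6\right)^{2}} G = V^{2} + \sqrt{1 + 36} G = V^{2} + \sqrt{37} G = V^{2} + G \sqrt{37}$)
$- \frac{27898}{c{\left(254,292 \right)}} = - \frac{27898}{254^{2} + 292 \sqrt{37}} = - \frac{27898}{64516 + 292 \sqrt{37}}$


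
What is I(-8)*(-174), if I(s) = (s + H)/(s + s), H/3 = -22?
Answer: -3219/4 ≈ -804.75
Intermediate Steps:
H = -66 (H = 3*(-22) = -66)
I(s) = (-66 + s)/(2*s) (I(s) = (s - 66)/(s + s) = (-66 + s)/((2*s)) = (-66 + s)*(1/(2*s)) = (-66 + s)/(2*s))
I(-8)*(-174) = ((1/2)*(-66 - 8)/(-8))*(-174) = ((1/2)*(-1/8)*(-74))*(-174) = (37/8)*(-174) = -3219/4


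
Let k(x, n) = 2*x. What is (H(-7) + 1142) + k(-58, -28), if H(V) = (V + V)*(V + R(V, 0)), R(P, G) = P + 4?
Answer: 1166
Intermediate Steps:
R(P, G) = 4 + P
H(V) = 2*V*(4 + 2*V) (H(V) = (V + V)*(V + (4 + V)) = (2*V)*(4 + 2*V) = 2*V*(4 + 2*V))
(H(-7) + 1142) + k(-58, -28) = (4*(-7)*(2 - 7) + 1142) + 2*(-58) = (4*(-7)*(-5) + 1142) - 116 = (140 + 1142) - 116 = 1282 - 116 = 1166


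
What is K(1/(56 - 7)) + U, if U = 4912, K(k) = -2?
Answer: 4910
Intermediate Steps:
K(1/(56 - 7)) + U = -2 + 4912 = 4910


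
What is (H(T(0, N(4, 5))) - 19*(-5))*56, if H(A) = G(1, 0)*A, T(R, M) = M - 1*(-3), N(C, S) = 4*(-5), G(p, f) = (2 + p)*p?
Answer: 2464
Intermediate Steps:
G(p, f) = p*(2 + p)
N(C, S) = -20
T(R, M) = 3 + M (T(R, M) = M + 3 = 3 + M)
H(A) = 3*A (H(A) = (1*(2 + 1))*A = (1*3)*A = 3*A)
(H(T(0, N(4, 5))) - 19*(-5))*56 = (3*(3 - 20) - 19*(-5))*56 = (3*(-17) + 95)*56 = (-51 + 95)*56 = 44*56 = 2464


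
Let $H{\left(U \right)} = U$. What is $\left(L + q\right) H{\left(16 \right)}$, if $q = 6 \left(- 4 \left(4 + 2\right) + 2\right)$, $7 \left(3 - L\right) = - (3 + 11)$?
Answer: $-2032$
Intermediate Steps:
$L = 5$ ($L = 3 - \frac{\left(-1\right) \left(3 + 11\right)}{7} = 3 - \frac{\left(-1\right) 14}{7} = 3 - -2 = 3 + 2 = 5$)
$q = -132$ ($q = 6 \left(\left(-4\right) 6 + 2\right) = 6 \left(-24 + 2\right) = 6 \left(-22\right) = -132$)
$\left(L + q\right) H{\left(16 \right)} = \left(5 - 132\right) 16 = \left(-127\right) 16 = -2032$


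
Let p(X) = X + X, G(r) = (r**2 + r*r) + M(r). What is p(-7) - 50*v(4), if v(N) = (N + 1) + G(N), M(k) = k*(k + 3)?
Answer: -3264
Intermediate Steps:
M(k) = k*(3 + k)
G(r) = 2*r**2 + r*(3 + r) (G(r) = (r**2 + r*r) + r*(3 + r) = (r**2 + r**2) + r*(3 + r) = 2*r**2 + r*(3 + r))
p(X) = 2*X
v(N) = 1 + N + 3*N*(1 + N) (v(N) = (N + 1) + 3*N*(1 + N) = (1 + N) + 3*N*(1 + N) = 1 + N + 3*N*(1 + N))
p(-7) - 50*v(4) = 2*(-7) - 50*(1 + 3*4**2 + 4*4) = -14 - 50*(1 + 3*16 + 16) = -14 - 50*(1 + 48 + 16) = -14 - 50*65 = -14 - 3250 = -3264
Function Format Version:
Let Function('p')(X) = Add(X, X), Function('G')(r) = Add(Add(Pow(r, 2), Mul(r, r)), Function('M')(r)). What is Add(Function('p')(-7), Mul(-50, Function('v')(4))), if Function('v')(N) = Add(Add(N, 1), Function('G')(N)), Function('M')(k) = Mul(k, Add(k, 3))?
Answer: -3264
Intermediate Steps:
Function('M')(k) = Mul(k, Add(3, k))
Function('G')(r) = Add(Mul(2, Pow(r, 2)), Mul(r, Add(3, r))) (Function('G')(r) = Add(Add(Pow(r, 2), Mul(r, r)), Mul(r, Add(3, r))) = Add(Add(Pow(r, 2), Pow(r, 2)), Mul(r, Add(3, r))) = Add(Mul(2, Pow(r, 2)), Mul(r, Add(3, r))))
Function('p')(X) = Mul(2, X)
Function('v')(N) = Add(1, N, Mul(3, N, Add(1, N))) (Function('v')(N) = Add(Add(N, 1), Mul(3, N, Add(1, N))) = Add(Add(1, N), Mul(3, N, Add(1, N))) = Add(1, N, Mul(3, N, Add(1, N))))
Add(Function('p')(-7), Mul(-50, Function('v')(4))) = Add(Mul(2, -7), Mul(-50, Add(1, Mul(3, Pow(4, 2)), Mul(4, 4)))) = Add(-14, Mul(-50, Add(1, Mul(3, 16), 16))) = Add(-14, Mul(-50, Add(1, 48, 16))) = Add(-14, Mul(-50, 65)) = Add(-14, -3250) = -3264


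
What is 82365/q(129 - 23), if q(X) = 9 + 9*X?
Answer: 27455/321 ≈ 85.530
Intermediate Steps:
82365/q(129 - 23) = 82365/(9 + 9*(129 - 23)) = 82365/(9 + 9*106) = 82365/(9 + 954) = 82365/963 = 82365*(1/963) = 27455/321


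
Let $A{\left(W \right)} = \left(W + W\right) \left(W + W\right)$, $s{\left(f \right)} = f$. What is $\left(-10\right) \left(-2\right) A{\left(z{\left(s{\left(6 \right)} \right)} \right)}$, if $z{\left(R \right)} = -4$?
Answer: $1280$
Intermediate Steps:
$A{\left(W \right)} = 4 W^{2}$ ($A{\left(W \right)} = 2 W 2 W = 4 W^{2}$)
$\left(-10\right) \left(-2\right) A{\left(z{\left(s{\left(6 \right)} \right)} \right)} = \left(-10\right) \left(-2\right) 4 \left(-4\right)^{2} = 20 \cdot 4 \cdot 16 = 20 \cdot 64 = 1280$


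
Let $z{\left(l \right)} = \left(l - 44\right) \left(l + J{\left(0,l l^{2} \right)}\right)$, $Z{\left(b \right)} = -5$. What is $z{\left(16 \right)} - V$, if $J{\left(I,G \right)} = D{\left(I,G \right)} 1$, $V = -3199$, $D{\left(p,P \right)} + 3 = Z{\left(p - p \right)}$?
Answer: $2975$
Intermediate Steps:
$D{\left(p,P \right)} = -8$ ($D{\left(p,P \right)} = -3 - 5 = -8$)
$J{\left(I,G \right)} = -8$ ($J{\left(I,G \right)} = \left(-8\right) 1 = -8$)
$z{\left(l \right)} = \left(-44 + l\right) \left(-8 + l\right)$ ($z{\left(l \right)} = \left(l - 44\right) \left(l - 8\right) = \left(-44 + l\right) \left(-8 + l\right)$)
$z{\left(16 \right)} - V = \left(352 + 16^{2} - 832\right) - -3199 = \left(352 + 256 - 832\right) + 3199 = -224 + 3199 = 2975$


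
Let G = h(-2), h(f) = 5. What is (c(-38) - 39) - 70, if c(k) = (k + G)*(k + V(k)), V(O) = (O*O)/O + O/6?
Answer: 2608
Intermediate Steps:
V(O) = 7*O/6 (V(O) = O²/O + O*(⅙) = O + O/6 = 7*O/6)
G = 5
c(k) = 13*k*(5 + k)/6 (c(k) = (k + 5)*(k + 7*k/6) = (5 + k)*(13*k/6) = 13*k*(5 + k)/6)
(c(-38) - 39) - 70 = ((13/6)*(-38)*(5 - 38) - 39) - 70 = ((13/6)*(-38)*(-33) - 39) - 70 = (2717 - 39) - 70 = 2678 - 70 = 2608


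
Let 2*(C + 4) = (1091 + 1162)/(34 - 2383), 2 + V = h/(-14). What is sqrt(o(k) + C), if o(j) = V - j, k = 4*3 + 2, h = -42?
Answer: I*sqrt(4762902)/522 ≈ 4.1809*I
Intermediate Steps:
V = 1 (V = -2 - 42/(-14) = -2 - 42*(-1/14) = -2 + 3 = 1)
k = 14 (k = 12 + 2 = 14)
o(j) = 1 - j
C = -7015/1566 (C = -4 + ((1091 + 1162)/(34 - 2383))/2 = -4 + (2253/(-2349))/2 = -4 + (2253*(-1/2349))/2 = -4 + (1/2)*(-751/783) = -4 - 751/1566 = -7015/1566 ≈ -4.4796)
sqrt(o(k) + C) = sqrt((1 - 1*14) - 7015/1566) = sqrt((1 - 14) - 7015/1566) = sqrt(-13 - 7015/1566) = sqrt(-27373/1566) = I*sqrt(4762902)/522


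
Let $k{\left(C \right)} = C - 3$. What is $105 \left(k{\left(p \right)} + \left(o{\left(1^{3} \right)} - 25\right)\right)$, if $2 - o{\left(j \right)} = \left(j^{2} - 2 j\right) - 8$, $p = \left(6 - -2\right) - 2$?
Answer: $-1155$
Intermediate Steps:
$p = 6$ ($p = \left(6 + 2\right) - 2 = 8 - 2 = 6$)
$k{\left(C \right)} = -3 + C$
$o{\left(j \right)} = 10 - j^{2} + 2 j$ ($o{\left(j \right)} = 2 - \left(\left(j^{2} - 2 j\right) - 8\right) = 2 - \left(-8 + j^{2} - 2 j\right) = 2 + \left(8 - j^{2} + 2 j\right) = 10 - j^{2} + 2 j$)
$105 \left(k{\left(p \right)} + \left(o{\left(1^{3} \right)} - 25\right)\right) = 105 \left(\left(-3 + 6\right) - \left(13 + \left(1^{3}\right)^{2}\right)\right) = 105 \left(3 + \left(\left(10 - 1^{2} + 2 \cdot 1\right) - 25\right)\right) = 105 \left(3 + \left(\left(10 - 1 + 2\right) - 25\right)\right) = 105 \left(3 + \left(11 - 25\right)\right) = 105 \left(3 - 14\right) = 105 \left(-11\right) = -1155$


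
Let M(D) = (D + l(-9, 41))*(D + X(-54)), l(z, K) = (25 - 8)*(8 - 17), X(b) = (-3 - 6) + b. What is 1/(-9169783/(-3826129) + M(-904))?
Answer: 3826129/3910768317134 ≈ 9.7836e-7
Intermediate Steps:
X(b) = -9 + b
l(z, K) = -153 (l(z, K) = 17*(-9) = -153)
M(D) = (-153 + D)*(-63 + D) (M(D) = (D - 153)*(D + (-9 - 54)) = (-153 + D)*(D - 63) = (-153 + D)*(-63 + D))
1/(-9169783/(-3826129) + M(-904)) = 1/(-9169783/(-3826129) + (9639 + (-904)² - 216*(-904))) = 1/(-9169783*(-1/3826129) + (9639 + 817216 + 195264)) = 1/(9169783/3826129 + 1022119) = 1/(3910768317134/3826129) = 3826129/3910768317134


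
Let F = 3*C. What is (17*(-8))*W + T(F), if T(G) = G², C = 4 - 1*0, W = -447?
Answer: 60936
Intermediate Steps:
C = 4 (C = 4 + 0 = 4)
F = 12 (F = 3*4 = 12)
(17*(-8))*W + T(F) = (17*(-8))*(-447) + 12² = -136*(-447) + 144 = 60792 + 144 = 60936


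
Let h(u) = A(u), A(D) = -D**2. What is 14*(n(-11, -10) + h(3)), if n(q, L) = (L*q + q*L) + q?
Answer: 2800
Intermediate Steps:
h(u) = -u**2
n(q, L) = q + 2*L*q (n(q, L) = (L*q + L*q) + q = 2*L*q + q = q + 2*L*q)
14*(n(-11, -10) + h(3)) = 14*(-11*(1 + 2*(-10)) - 1*3**2) = 14*(-11*(1 - 20) - 1*9) = 14*(-11*(-19) - 9) = 14*(209 - 9) = 14*200 = 2800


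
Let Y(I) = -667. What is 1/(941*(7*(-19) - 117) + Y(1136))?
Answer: -1/235917 ≈ -4.2388e-6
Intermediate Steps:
1/(941*(7*(-19) - 117) + Y(1136)) = 1/(941*(7*(-19) - 117) - 667) = 1/(941*(-133 - 117) - 667) = 1/(941*(-250) - 667) = 1/(-235250 - 667) = 1/(-235917) = -1/235917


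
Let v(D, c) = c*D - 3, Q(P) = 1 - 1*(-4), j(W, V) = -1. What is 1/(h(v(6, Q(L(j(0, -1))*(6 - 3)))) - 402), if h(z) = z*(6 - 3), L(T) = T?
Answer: -1/321 ≈ -0.0031153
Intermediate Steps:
Q(P) = 5 (Q(P) = 1 + 4 = 5)
v(D, c) = -3 + D*c (v(D, c) = D*c - 3 = -3 + D*c)
h(z) = 3*z (h(z) = z*3 = 3*z)
1/(h(v(6, Q(L(j(0, -1))*(6 - 3)))) - 402) = 1/(3*(-3 + 6*5) - 402) = 1/(3*(-3 + 30) - 402) = 1/(3*27 - 402) = 1/(81 - 402) = 1/(-321) = -1/321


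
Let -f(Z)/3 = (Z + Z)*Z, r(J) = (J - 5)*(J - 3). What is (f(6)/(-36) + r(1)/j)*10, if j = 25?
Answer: 316/5 ≈ 63.200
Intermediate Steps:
r(J) = (-5 + J)*(-3 + J)
f(Z) = -6*Z² (f(Z) = -3*(Z + Z)*Z = -3*2*Z*Z = -6*Z²)
(f(6)/(-36) + r(1)/j)*10 = (-6*6²/(-36) + (15 + 1² - 8*1)/25)*10 = (-6*36*(-1/36) + (15 + 1 - 8)*(1/25))*10 = (-216*(-1/36) + 8*(1/25))*10 = (6 + 8/25)*10 = (158/25)*10 = 316/5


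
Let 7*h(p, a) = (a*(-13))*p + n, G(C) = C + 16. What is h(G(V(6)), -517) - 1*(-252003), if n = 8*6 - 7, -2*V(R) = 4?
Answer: 1858156/7 ≈ 2.6545e+5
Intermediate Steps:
V(R) = -2 (V(R) = -1/2*4 = -2)
n = 41 (n = 48 - 7 = 41)
G(C) = 16 + C
h(p, a) = 41/7 - 13*a*p/7 (h(p, a) = ((a*(-13))*p + 41)/7 = ((-13*a)*p + 41)/7 = (-13*a*p + 41)/7 = (41 - 13*a*p)/7 = 41/7 - 13*a*p/7)
h(G(V(6)), -517) - 1*(-252003) = (41/7 - 13/7*(-517)*(16 - 2)) - 1*(-252003) = (41/7 - 13/7*(-517)*14) + 252003 = (41/7 + 13442) + 252003 = 94135/7 + 252003 = 1858156/7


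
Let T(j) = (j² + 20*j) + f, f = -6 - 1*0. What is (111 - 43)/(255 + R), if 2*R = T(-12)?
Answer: ⅓ ≈ 0.33333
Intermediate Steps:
f = -6 (f = -6 + 0 = -6)
T(j) = -6 + j² + 20*j (T(j) = (j² + 20*j) - 6 = -6 + j² + 20*j)
R = -51 (R = (-6 + (-12)² + 20*(-12))/2 = (-6 + 144 - 240)/2 = (½)*(-102) = -51)
(111 - 43)/(255 + R) = (111 - 43)/(255 - 51) = 68/204 = 68*(1/204) = ⅓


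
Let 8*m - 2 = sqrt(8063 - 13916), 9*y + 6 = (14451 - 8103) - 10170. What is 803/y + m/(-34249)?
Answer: -64660/34249 - I*sqrt(5853)/273992 ≈ -1.8879 - 0.00027922*I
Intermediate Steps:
y = -1276/3 (y = -2/3 + ((14451 - 8103) - 10170)/9 = -2/3 + (6348 - 10170)/9 = -2/3 + (1/9)*(-3822) = -2/3 - 1274/3 = -1276/3 ≈ -425.33)
m = 1/4 + I*sqrt(5853)/8 (m = 1/4 + sqrt(8063 - 13916)/8 = 1/4 + sqrt(-5853)/8 = 1/4 + (I*sqrt(5853))/8 = 1/4 + I*sqrt(5853)/8 ≈ 0.25 + 9.5631*I)
803/y + m/(-34249) = 803/(-1276/3) + (1/4 + I*sqrt(5853)/8)/(-34249) = 803*(-3/1276) + (1/4 + I*sqrt(5853)/8)*(-1/34249) = -219/116 + (-1/136996 - I*sqrt(5853)/273992) = -64660/34249 - I*sqrt(5853)/273992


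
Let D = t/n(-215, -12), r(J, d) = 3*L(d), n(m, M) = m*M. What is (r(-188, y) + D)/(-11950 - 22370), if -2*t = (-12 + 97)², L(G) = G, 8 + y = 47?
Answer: -119299/35418240 ≈ -0.0033683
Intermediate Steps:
n(m, M) = M*m
y = 39 (y = -8 + 47 = 39)
t = -7225/2 (t = -(-12 + 97)²/2 = -½*85² = -½*7225 = -7225/2 ≈ -3612.5)
r(J, d) = 3*d
D = -1445/1032 (D = -7225/(2*((-12*(-215)))) = -7225/2/2580 = -7225/2*1/2580 = -1445/1032 ≈ -1.4002)
(r(-188, y) + D)/(-11950 - 22370) = (3*39 - 1445/1032)/(-11950 - 22370) = (117 - 1445/1032)/(-34320) = (119299/1032)*(-1/34320) = -119299/35418240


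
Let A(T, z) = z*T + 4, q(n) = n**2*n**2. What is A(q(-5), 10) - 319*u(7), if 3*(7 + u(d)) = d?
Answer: 23228/3 ≈ 7742.7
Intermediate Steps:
q(n) = n**4
A(T, z) = 4 + T*z (A(T, z) = T*z + 4 = 4 + T*z)
u(d) = -7 + d/3
A(q(-5), 10) - 319*u(7) = (4 + (-5)**4*10) - 319*(-7 + (1/3)*7) = (4 + 625*10) - 319*(-7 + 7/3) = (4 + 6250) - 319*(-14/3) = 6254 + 4466/3 = 23228/3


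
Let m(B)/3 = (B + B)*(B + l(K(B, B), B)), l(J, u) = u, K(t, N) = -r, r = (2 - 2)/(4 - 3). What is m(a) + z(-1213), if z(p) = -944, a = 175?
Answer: 366556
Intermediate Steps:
r = 0 (r = 0/1 = 0*1 = 0)
K(t, N) = 0 (K(t, N) = -1*0 = 0)
m(B) = 12*B**2 (m(B) = 3*((B + B)*(B + B)) = 3*((2*B)*(2*B)) = 3*(4*B**2) = 12*B**2)
m(a) + z(-1213) = 12*175**2 - 944 = 12*30625 - 944 = 367500 - 944 = 366556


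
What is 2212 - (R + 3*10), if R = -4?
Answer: 2186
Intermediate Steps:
2212 - (R + 3*10) = 2212 - (-4 + 3*10) = 2212 - (-4 + 30) = 2212 - 1*26 = 2212 - 26 = 2186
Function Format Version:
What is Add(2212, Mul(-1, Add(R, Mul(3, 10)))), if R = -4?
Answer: 2186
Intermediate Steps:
Add(2212, Mul(-1, Add(R, Mul(3, 10)))) = Add(2212, Mul(-1, Add(-4, Mul(3, 10)))) = Add(2212, Mul(-1, Add(-4, 30))) = Add(2212, Mul(-1, 26)) = Add(2212, -26) = 2186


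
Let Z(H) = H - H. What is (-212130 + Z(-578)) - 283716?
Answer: -495846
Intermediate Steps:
Z(H) = 0
(-212130 + Z(-578)) - 283716 = (-212130 + 0) - 283716 = -212130 - 283716 = -495846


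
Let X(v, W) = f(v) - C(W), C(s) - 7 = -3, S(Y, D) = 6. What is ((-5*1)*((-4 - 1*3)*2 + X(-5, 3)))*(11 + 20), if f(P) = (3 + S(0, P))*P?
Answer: 9765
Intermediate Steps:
f(P) = 9*P (f(P) = (3 + 6)*P = 9*P)
C(s) = 4 (C(s) = 7 - 3 = 4)
X(v, W) = -4 + 9*v (X(v, W) = 9*v - 1*4 = 9*v - 4 = -4 + 9*v)
((-5*1)*((-4 - 1*3)*2 + X(-5, 3)))*(11 + 20) = ((-5*1)*((-4 - 1*3)*2 + (-4 + 9*(-5))))*(11 + 20) = -5*((-4 - 3)*2 + (-4 - 45))*31 = -5*(-7*2 - 49)*31 = -5*(-14 - 49)*31 = -5*(-63)*31 = 315*31 = 9765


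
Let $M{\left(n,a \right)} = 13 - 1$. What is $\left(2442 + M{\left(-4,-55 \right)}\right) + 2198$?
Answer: $4652$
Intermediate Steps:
$M{\left(n,a \right)} = 12$ ($M{\left(n,a \right)} = 13 - 1 = 12$)
$\left(2442 + M{\left(-4,-55 \right)}\right) + 2198 = \left(2442 + 12\right) + 2198 = 2454 + 2198 = 4652$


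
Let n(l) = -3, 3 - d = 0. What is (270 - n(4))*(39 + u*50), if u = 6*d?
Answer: 256347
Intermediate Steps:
d = 3 (d = 3 - 1*0 = 3 + 0 = 3)
u = 18 (u = 6*3 = 18)
(270 - n(4))*(39 + u*50) = (270 - 1*(-3))*(39 + 18*50) = (270 + 3)*(39 + 900) = 273*939 = 256347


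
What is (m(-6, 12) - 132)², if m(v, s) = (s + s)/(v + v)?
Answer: 17956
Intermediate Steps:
m(v, s) = s/v (m(v, s) = (2*s)/((2*v)) = (2*s)*(1/(2*v)) = s/v)
(m(-6, 12) - 132)² = (12/(-6) - 132)² = (12*(-⅙) - 132)² = (-2 - 132)² = (-134)² = 17956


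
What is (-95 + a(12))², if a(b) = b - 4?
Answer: 7569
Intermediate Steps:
a(b) = -4 + b
(-95 + a(12))² = (-95 + (-4 + 12))² = (-95 + 8)² = (-87)² = 7569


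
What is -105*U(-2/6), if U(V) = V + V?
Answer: 70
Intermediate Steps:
U(V) = 2*V
-105*U(-2/6) = -210*(-2/6) = -210*(-2*⅙) = -210*(-1)/3 = -105*(-⅔) = 70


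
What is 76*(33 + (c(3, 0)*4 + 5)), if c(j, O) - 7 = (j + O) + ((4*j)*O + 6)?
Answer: 7752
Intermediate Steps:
c(j, O) = 13 + O + j + 4*O*j (c(j, O) = 7 + ((j + O) + ((4*j)*O + 6)) = 7 + ((O + j) + (4*O*j + 6)) = 7 + ((O + j) + (6 + 4*O*j)) = 7 + (6 + O + j + 4*O*j) = 13 + O + j + 4*O*j)
76*(33 + (c(3, 0)*4 + 5)) = 76*(33 + ((13 + 0 + 3 + 4*0*3)*4 + 5)) = 76*(33 + ((13 + 0 + 3 + 0)*4 + 5)) = 76*(33 + (16*4 + 5)) = 76*(33 + (64 + 5)) = 76*(33 + 69) = 76*102 = 7752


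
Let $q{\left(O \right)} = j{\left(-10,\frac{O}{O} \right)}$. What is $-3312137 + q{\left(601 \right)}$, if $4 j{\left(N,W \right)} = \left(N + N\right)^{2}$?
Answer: $-3312037$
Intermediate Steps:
$j{\left(N,W \right)} = N^{2}$ ($j{\left(N,W \right)} = \frac{\left(N + N\right)^{2}}{4} = \frac{\left(2 N\right)^{2}}{4} = \frac{4 N^{2}}{4} = N^{2}$)
$q{\left(O \right)} = 100$ ($q{\left(O \right)} = \left(-10\right)^{2} = 100$)
$-3312137 + q{\left(601 \right)} = -3312137 + 100 = -3312037$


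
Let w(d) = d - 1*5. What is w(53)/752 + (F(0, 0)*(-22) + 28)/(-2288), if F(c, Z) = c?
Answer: 1387/26884 ≈ 0.051592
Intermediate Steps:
w(d) = -5 + d (w(d) = d - 5 = -5 + d)
w(53)/752 + (F(0, 0)*(-22) + 28)/(-2288) = (-5 + 53)/752 + (0*(-22) + 28)/(-2288) = 48*(1/752) + (0 + 28)*(-1/2288) = 3/47 + 28*(-1/2288) = 3/47 - 7/572 = 1387/26884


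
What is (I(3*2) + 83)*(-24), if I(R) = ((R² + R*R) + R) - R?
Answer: -3720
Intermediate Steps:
I(R) = 2*R² (I(R) = ((R² + R²) + R) - R = (2*R² + R) - R = (R + 2*R²) - R = 2*R²)
(I(3*2) + 83)*(-24) = (2*(3*2)² + 83)*(-24) = (2*6² + 83)*(-24) = (2*36 + 83)*(-24) = (72 + 83)*(-24) = 155*(-24) = -3720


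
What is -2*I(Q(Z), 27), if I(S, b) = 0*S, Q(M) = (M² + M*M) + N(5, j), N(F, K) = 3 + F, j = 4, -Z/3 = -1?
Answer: 0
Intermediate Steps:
Z = 3 (Z = -3*(-1) = 3)
Q(M) = 8 + 2*M² (Q(M) = (M² + M*M) + (3 + 5) = (M² + M²) + 8 = 2*M² + 8 = 8 + 2*M²)
I(S, b) = 0
-2*I(Q(Z), 27) = -2*0 = 0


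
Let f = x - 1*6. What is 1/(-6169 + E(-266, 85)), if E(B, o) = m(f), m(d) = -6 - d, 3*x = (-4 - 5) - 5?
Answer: -3/18493 ≈ -0.00016222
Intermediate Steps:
x = -14/3 (x = ((-4 - 5) - 5)/3 = (-9 - 5)/3 = (⅓)*(-14) = -14/3 ≈ -4.6667)
f = -32/3 (f = -14/3 - 1*6 = -14/3 - 6 = -32/3 ≈ -10.667)
E(B, o) = 14/3 (E(B, o) = -6 - 1*(-32/3) = -6 + 32/3 = 14/3)
1/(-6169 + E(-266, 85)) = 1/(-6169 + 14/3) = 1/(-18493/3) = -3/18493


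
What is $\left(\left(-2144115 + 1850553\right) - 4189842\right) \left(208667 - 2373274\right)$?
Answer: $9704807682228$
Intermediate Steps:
$\left(\left(-2144115 + 1850553\right) - 4189842\right) \left(208667 - 2373274\right) = \left(-293562 - 4189842\right) \left(-2164607\right) = \left(-4483404\right) \left(-2164607\right) = 9704807682228$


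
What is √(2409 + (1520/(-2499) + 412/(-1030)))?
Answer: √7672403535/1785 ≈ 49.071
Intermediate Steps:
√(2409 + (1520/(-2499) + 412/(-1030))) = √(2409 + (1520*(-1/2499) + 412*(-1/1030))) = √(2409 + (-1520/2499 - ⅖)) = √(2409 - 12598/12495) = √(30087857/12495) = √7672403535/1785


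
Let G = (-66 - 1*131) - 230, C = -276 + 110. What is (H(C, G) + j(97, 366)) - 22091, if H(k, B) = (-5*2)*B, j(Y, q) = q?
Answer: -17455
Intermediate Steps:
C = -166
G = -427 (G = (-66 - 131) - 230 = -197 - 230 = -427)
H(k, B) = -10*B
(H(C, G) + j(97, 366)) - 22091 = (-10*(-427) + 366) - 22091 = (4270 + 366) - 22091 = 4636 - 22091 = -17455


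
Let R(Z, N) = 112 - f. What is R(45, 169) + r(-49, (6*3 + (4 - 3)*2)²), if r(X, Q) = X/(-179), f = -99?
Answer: 37818/179 ≈ 211.27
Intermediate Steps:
R(Z, N) = 211 (R(Z, N) = 112 - 1*(-99) = 112 + 99 = 211)
r(X, Q) = -X/179 (r(X, Q) = X*(-1/179) = -X/179)
R(45, 169) + r(-49, (6*3 + (4 - 3)*2)²) = 211 - 1/179*(-49) = 211 + 49/179 = 37818/179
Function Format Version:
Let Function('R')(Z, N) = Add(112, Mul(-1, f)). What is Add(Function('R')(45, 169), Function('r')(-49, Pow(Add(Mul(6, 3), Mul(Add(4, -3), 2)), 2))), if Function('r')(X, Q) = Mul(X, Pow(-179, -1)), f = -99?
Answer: Rational(37818, 179) ≈ 211.27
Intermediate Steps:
Function('R')(Z, N) = 211 (Function('R')(Z, N) = Add(112, Mul(-1, -99)) = Add(112, 99) = 211)
Function('r')(X, Q) = Mul(Rational(-1, 179), X) (Function('r')(X, Q) = Mul(X, Rational(-1, 179)) = Mul(Rational(-1, 179), X))
Add(Function('R')(45, 169), Function('r')(-49, Pow(Add(Mul(6, 3), Mul(Add(4, -3), 2)), 2))) = Add(211, Mul(Rational(-1, 179), -49)) = Add(211, Rational(49, 179)) = Rational(37818, 179)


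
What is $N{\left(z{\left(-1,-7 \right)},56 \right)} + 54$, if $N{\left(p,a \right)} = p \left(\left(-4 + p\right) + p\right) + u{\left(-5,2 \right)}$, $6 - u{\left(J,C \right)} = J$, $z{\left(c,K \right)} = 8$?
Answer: $161$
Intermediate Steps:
$u{\left(J,C \right)} = 6 - J$
$N{\left(p,a \right)} = 11 + p \left(-4 + 2 p\right)$ ($N{\left(p,a \right)} = p \left(\left(-4 + p\right) + p\right) + \left(6 - -5\right) = p \left(-4 + 2 p\right) + \left(6 + 5\right) = p \left(-4 + 2 p\right) + 11 = 11 + p \left(-4 + 2 p\right)$)
$N{\left(z{\left(-1,-7 \right)},56 \right)} + 54 = \left(11 - 32 + 2 \cdot 8^{2}\right) + 54 = \left(11 - 32 + 2 \cdot 64\right) + 54 = \left(11 - 32 + 128\right) + 54 = 107 + 54 = 161$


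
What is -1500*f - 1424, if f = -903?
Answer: 1353076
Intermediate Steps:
-1500*f - 1424 = -1500*(-903) - 1424 = 1354500 - 1424 = 1353076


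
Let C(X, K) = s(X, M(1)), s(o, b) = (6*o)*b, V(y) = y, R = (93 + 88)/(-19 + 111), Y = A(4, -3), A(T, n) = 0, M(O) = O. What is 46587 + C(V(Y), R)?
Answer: 46587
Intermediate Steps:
Y = 0
R = 181/92 ≈ 1.9674
s(o, b) = 6*b*o
C(X, K) = 6*X (C(X, K) = 6*1*X = 6*X)
46587 + C(V(Y), R) = 46587 + 6*0 = 46587 + 0 = 46587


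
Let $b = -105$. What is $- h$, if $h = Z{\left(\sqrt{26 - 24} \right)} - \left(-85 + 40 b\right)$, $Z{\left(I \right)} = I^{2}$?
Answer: $-4287$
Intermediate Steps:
$h = 4287$ ($h = \left(\sqrt{26 - 24}\right)^{2} + \left(85 - -4200\right) = \left(\sqrt{2}\right)^{2} + \left(85 + 4200\right) = 2 + 4285 = 4287$)
$- h = \left(-1\right) 4287 = -4287$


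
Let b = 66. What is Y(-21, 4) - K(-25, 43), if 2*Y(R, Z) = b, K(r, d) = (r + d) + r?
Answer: 40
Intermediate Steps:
K(r, d) = d + 2*r (K(r, d) = (d + r) + r = d + 2*r)
Y(R, Z) = 33 (Y(R, Z) = (½)*66 = 33)
Y(-21, 4) - K(-25, 43) = 33 - (43 + 2*(-25)) = 33 - (43 - 50) = 33 - 1*(-7) = 33 + 7 = 40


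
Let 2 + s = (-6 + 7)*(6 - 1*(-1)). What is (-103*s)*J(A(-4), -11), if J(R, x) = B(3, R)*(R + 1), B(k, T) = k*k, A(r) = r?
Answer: 13905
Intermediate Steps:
s = 5 (s = -2 + (-6 + 7)*(6 - 1*(-1)) = -2 + 1*(6 + 1) = -2 + 1*7 = -2 + 7 = 5)
B(k, T) = k²
J(R, x) = 9 + 9*R (J(R, x) = 3²*(R + 1) = 9*(1 + R) = 9 + 9*R)
(-103*s)*J(A(-4), -11) = (-103*5)*(9 + 9*(-4)) = -515*(9 - 36) = -515*(-27) = 13905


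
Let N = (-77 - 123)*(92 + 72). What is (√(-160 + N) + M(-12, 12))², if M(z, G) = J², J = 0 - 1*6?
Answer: -31664 + 576*I*√515 ≈ -31664.0 + 13072.0*I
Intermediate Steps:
J = -6 (J = 0 - 6 = -6)
M(z, G) = 36 (M(z, G) = (-6)² = 36)
N = -32800 (N = -200*164 = -32800)
(√(-160 + N) + M(-12, 12))² = (√(-160 - 32800) + 36)² = (√(-32960) + 36)² = (8*I*√515 + 36)² = (36 + 8*I*√515)²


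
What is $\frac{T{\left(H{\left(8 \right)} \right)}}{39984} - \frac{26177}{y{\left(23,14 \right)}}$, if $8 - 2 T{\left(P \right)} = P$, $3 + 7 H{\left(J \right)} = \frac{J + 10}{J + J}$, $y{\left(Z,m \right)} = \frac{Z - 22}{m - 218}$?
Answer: $\frac{23914114366927}{4478208} \approx 5.3401 \cdot 10^{6}$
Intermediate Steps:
$y{\left(Z,m \right)} = \frac{-22 + Z}{-218 + m}$
$H{\left(J \right)} = - \frac{3}{7} + \frac{10 + J}{14 J}$ ($H{\left(J \right)} = - \frac{3}{7} + \frac{\left(J + 10\right) \frac{1}{J + J}}{7} = - \frac{3}{7} + \frac{\left(10 + J\right) \frac{1}{2 J}}{7} = - \frac{3}{7} + \frac{\frac{1}{2} \frac{1}{J} \left(10 + J\right)}{7} = - \frac{3}{7} + \frac{10 + J}{14 J}$)
$T{\left(P \right)} = 4 - \frac{P}{2}$
$\frac{T{\left(H{\left(8 \right)} \right)}}{39984} - \frac{26177}{y{\left(23,14 \right)}} = \frac{4 - \frac{\frac{5}{14} \cdot \frac{1}{8} \left(2 - 8\right)}{2}}{39984} - \frac{26177}{\frac{1}{-218 + 14} \left(-22 + 23\right)} = \left(4 - \frac{\frac{5}{14} \cdot \frac{1}{8} \left(2 - 8\right)}{2}\right) \frac{1}{39984} - \frac{26177}{\frac{1}{-204} \cdot 1} = \left(4 - \frac{\frac{5}{14} \cdot \frac{1}{8} \left(-6\right)}{2}\right) \frac{1}{39984} - \frac{26177}{\left(- \frac{1}{204}\right) 1} = \left(4 - - \frac{15}{112}\right) \frac{1}{39984} - \frac{26177}{- \frac{1}{204}} = \left(4 + \frac{15}{112}\right) \frac{1}{39984} - -5340108 = \frac{463}{112} \cdot \frac{1}{39984} + 5340108 = \frac{463}{4478208} + 5340108 = \frac{23914114366927}{4478208}$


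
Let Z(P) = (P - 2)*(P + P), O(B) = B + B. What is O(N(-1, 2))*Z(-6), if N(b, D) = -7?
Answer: -1344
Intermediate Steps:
O(B) = 2*B
Z(P) = 2*P*(-2 + P) (Z(P) = (-2 + P)*(2*P) = 2*P*(-2 + P))
O(N(-1, 2))*Z(-6) = (2*(-7))*(2*(-6)*(-2 - 6)) = -28*(-6)*(-8) = -14*96 = -1344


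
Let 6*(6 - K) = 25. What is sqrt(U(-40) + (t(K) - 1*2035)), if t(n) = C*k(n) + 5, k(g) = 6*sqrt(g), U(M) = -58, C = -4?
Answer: 2*sqrt(-522 - sqrt(66)) ≈ 46.049*I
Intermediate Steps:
K = 11/6 (K = 6 - 1/6*25 = 6 - 25/6 = 11/6 ≈ 1.8333)
t(n) = 5 - 24*sqrt(n) (t(n) = -24*sqrt(n) + 5 = 5 - 24*sqrt(n))
sqrt(U(-40) + (t(K) - 1*2035)) = sqrt(-58 + ((5 - 4*sqrt(66)) - 1*2035)) = sqrt(-58 + ((5 - 4*sqrt(66)) - 2035)) = sqrt(-58 + (-2030 - 4*sqrt(66))) = sqrt(-2088 - 4*sqrt(66))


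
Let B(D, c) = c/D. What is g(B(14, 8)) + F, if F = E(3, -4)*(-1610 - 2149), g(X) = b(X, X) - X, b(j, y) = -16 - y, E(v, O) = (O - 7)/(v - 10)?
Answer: -41469/7 ≈ -5924.1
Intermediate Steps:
E(v, O) = (-7 + O)/(-10 + v)
g(X) = -16 - 2*X (g(X) = (-16 - X) - X = -16 - 2*X)
F = -5907 (F = ((-7 - 4)/(-10 + 3))*(-1610 - 2149) = (-11/(-7))*(-3759) = -⅐*(-11)*(-3759) = (11/7)*(-3759) = -5907)
g(B(14, 8)) + F = (-16 - 16/14) - 5907 = (-16 - 2*4/7) - 5907 = (-16 - 8/7) - 5907 = -120/7 - 5907 = -41469/7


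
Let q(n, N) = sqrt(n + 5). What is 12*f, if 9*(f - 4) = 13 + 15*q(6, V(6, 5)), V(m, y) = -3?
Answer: 196/3 + 20*sqrt(11) ≈ 131.67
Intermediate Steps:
q(n, N) = sqrt(5 + n)
f = 49/9 + 5*sqrt(11)/3 (f = 4 + (13 + 15*sqrt(5 + 6))/9 = 4 + (13 + 15*sqrt(11))/9 = 4 + (13/9 + 5*sqrt(11)/3) = 49/9 + 5*sqrt(11)/3 ≈ 10.972)
12*f = 12*(49/9 + 5*sqrt(11)/3) = 196/3 + 20*sqrt(11)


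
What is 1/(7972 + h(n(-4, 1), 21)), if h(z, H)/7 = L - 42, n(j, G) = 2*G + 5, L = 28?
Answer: 1/7874 ≈ 0.00012700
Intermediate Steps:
n(j, G) = 5 + 2*G
h(z, H) = -98 (h(z, H) = 7*(28 - 42) = 7*(-14) = -98)
1/(7972 + h(n(-4, 1), 21)) = 1/(7972 - 98) = 1/7874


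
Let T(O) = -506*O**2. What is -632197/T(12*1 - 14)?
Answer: 632197/2024 ≈ 312.35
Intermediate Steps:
-632197/T(12*1 - 14) = -632197*(-1/(506*(12*1 - 14)**2)) = -632197*(-1/(506*(12 - 14)**2)) = -632197/((-506*(-2)**2)) = -632197/((-506*4)) = -632197/(-2024) = -632197*(-1/2024) = 632197/2024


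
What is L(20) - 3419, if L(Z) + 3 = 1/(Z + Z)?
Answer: -136879/40 ≈ -3422.0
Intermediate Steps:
L(Z) = -3 + 1/(2*Z) (L(Z) = -3 + 1/(Z + Z) = -3 + 1/(2*Z))
L(20) - 3419 = (-3 + (1/2)/20) - 3419 = (-3 + (1/2)*(1/20)) - 3419 = (-3 + 1/40) - 3419 = -119/40 - 3419 = -136879/40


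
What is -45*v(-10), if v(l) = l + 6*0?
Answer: 450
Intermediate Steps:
v(l) = l (v(l) = l + 0 = l)
-45*v(-10) = -45*(-10) = 450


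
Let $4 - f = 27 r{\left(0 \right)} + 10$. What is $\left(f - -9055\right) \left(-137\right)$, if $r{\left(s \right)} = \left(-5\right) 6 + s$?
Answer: $-1350683$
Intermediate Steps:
$r{\left(s \right)} = -30 + s$
$f = 804$ ($f = 4 - \left(27 \left(-30 + 0\right) + 10\right) = 4 - \left(27 \left(-30\right) + 10\right) = 4 - \left(-810 + 10\right) = 4 - -800 = 4 + 800 = 804$)
$\left(f - -9055\right) \left(-137\right) = \left(804 - -9055\right) \left(-137\right) = \left(804 + 9055\right) \left(-137\right) = 9859 \left(-137\right) = -1350683$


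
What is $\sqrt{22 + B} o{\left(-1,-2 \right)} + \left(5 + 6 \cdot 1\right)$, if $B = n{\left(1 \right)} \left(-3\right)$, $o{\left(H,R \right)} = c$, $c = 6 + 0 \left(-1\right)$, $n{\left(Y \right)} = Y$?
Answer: $11 + 6 \sqrt{19} \approx 37.153$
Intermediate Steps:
$c = 6$ ($c = 6 + 0 = 6$)
$o{\left(H,R \right)} = 6$
$B = -3$ ($B = 1 \left(-3\right) = -3$)
$\sqrt{22 + B} o{\left(-1,-2 \right)} + \left(5 + 6 \cdot 1\right) = \sqrt{22 - 3} \cdot 6 + \left(5 + 6 \cdot 1\right) = \sqrt{19} \cdot 6 + \left(5 + 6\right) = 6 \sqrt{19} + 11 = 11 + 6 \sqrt{19}$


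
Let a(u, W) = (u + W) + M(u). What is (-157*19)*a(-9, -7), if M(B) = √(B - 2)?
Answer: 47728 - 2983*I*√11 ≈ 47728.0 - 9893.5*I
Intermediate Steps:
M(B) = √(-2 + B)
a(u, W) = W + u + √(-2 + u) (a(u, W) = (u + W) + √(-2 + u) = (W + u) + √(-2 + u) = W + u + √(-2 + u))
(-157*19)*a(-9, -7) = (-157*19)*(-7 - 9 + √(-2 - 9)) = -2983*(-7 - 9 + √(-11)) = -2983*(-7 - 9 + I*√11) = -2983*(-16 + I*√11) = 47728 - 2983*I*√11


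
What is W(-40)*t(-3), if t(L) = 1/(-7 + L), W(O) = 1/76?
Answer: -1/760 ≈ -0.0013158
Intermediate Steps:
W(O) = 1/76
W(-40)*t(-3) = 1/(76*(-7 - 3)) = (1/76)/(-10) = (1/76)*(-⅒) = -1/760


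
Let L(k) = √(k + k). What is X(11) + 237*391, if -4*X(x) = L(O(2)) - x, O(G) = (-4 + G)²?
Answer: 370679/4 - √2/2 ≈ 92669.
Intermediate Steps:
L(k) = √2*√k (L(k) = √(2*k) = √2*√k)
X(x) = -√2/2 + x/4 (X(x) = -(√2*√((-4 + 2)²) - x)/4 = -(√2*√((-2)²) - x)/4 = -(√2*√4 - x)/4 = -(√2*2 - x)/4 = -(2*√2 - x)/4 = -(-x + 2*√2)/4 = -√2/2 + x/4)
X(11) + 237*391 = (-√2/2 + (¼)*11) + 237*391 = (-√2/2 + 11/4) + 92667 = (11/4 - √2/2) + 92667 = 370679/4 - √2/2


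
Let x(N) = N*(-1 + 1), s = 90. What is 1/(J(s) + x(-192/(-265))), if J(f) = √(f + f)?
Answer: √5/30 ≈ 0.074536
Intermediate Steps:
J(f) = √2*√f (J(f) = √(2*f) = √2*√f)
x(N) = 0 (x(N) = N*0 = 0)
1/(J(s) + x(-192/(-265))) = 1/(√2*√90 + 0) = 1/(√2*(3*√10) + 0) = 1/(6*√5 + 0) = 1/(6*√5) = √5/30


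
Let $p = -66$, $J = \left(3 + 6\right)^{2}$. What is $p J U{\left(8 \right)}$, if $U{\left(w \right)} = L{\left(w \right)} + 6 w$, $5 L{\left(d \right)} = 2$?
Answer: $- \frac{1293732}{5} \approx -2.5875 \cdot 10^{5}$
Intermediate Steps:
$J = 81$ ($J = 9^{2} = 81$)
$L{\left(d \right)} = \frac{2}{5}$ ($L{\left(d \right)} = \frac{1}{5} \cdot 2 = \frac{2}{5}$)
$U{\left(w \right)} = \frac{2}{5} + 6 w$
$p J U{\left(8 \right)} = \left(-66\right) 81 \left(\frac{2}{5} + 6 \cdot 8\right) = - 5346 \left(\frac{2}{5} + 48\right) = \left(-5346\right) \frac{242}{5} = - \frac{1293732}{5}$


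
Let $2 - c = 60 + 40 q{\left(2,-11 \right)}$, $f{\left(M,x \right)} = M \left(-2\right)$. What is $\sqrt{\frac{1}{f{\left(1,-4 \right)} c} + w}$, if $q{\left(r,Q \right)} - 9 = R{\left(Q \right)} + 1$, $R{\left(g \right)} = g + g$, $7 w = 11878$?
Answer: $\frac{5 \sqrt{592278477}}{2954} \approx 41.193$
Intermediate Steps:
$w = \frac{11878}{7}$ ($w = \frac{1}{7} \cdot 11878 = \frac{11878}{7} \approx 1696.9$)
$R{\left(g \right)} = 2 g$
$f{\left(M,x \right)} = - 2 M$
$q{\left(r,Q \right)} = 10 + 2 Q$ ($q{\left(r,Q \right)} = 9 + \left(2 Q + 1\right) = 9 + \left(1 + 2 Q\right) = 10 + 2 Q$)
$c = 422$ ($c = 2 - \left(60 + 40 \left(10 + 2 \left(-11\right)\right)\right) = 2 - \left(60 + 40 \left(10 - 22\right)\right) = 2 - \left(60 + 40 \left(-12\right)\right) = 2 - \left(60 - 480\right) = 2 - -420 = 2 + 420 = 422$)
$\sqrt{\frac{1}{f{\left(1,-4 \right)} c} + w} = \sqrt{\frac{1}{\left(-2\right) 1 \cdot 422} + \frac{11878}{7}} = \sqrt{\frac{1}{\left(-2\right) 422} + \frac{11878}{7}} = \sqrt{\frac{1}{-844} + \frac{11878}{7}} = \sqrt{- \frac{1}{844} + \frac{11878}{7}} = \sqrt{\frac{10025025}{5908}} = \frac{5 \sqrt{592278477}}{2954}$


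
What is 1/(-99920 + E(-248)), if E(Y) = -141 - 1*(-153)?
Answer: -1/99908 ≈ -1.0009e-5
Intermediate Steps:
E(Y) = 12 (E(Y) = -141 + 153 = 12)
1/(-99920 + E(-248)) = 1/(-99920 + 12) = 1/(-99908) = -1/99908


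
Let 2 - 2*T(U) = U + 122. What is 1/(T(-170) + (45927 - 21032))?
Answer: 1/24920 ≈ 4.0128e-5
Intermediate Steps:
T(U) = -60 - U/2 (T(U) = 1 - (U + 122)/2 = 1 - (122 + U)/2 = 1 + (-61 - U/2) = -60 - U/2)
1/(T(-170) + (45927 - 21032)) = 1/((-60 - ½*(-170)) + (45927 - 21032)) = 1/((-60 + 85) + 24895) = 1/(25 + 24895) = 1/24920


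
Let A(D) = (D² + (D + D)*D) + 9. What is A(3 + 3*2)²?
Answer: 63504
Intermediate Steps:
A(D) = 9 + 3*D² (A(D) = (D² + (2*D)*D) + 9 = (D² + 2*D²) + 9 = 3*D² + 9 = 9 + 3*D²)
A(3 + 3*2)² = (9 + 3*(3 + 3*2)²)² = (9 + 3*(3 + 6)²)² = (9 + 3*9²)² = (9 + 3*81)² = (9 + 243)² = 252² = 63504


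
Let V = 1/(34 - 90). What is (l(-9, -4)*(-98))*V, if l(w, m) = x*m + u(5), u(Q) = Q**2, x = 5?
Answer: 35/4 ≈ 8.7500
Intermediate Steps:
l(w, m) = 25 + 5*m (l(w, m) = 5*m + 5**2 = 5*m + 25 = 25 + 5*m)
V = -1/56 (V = 1/(-56) = -1/56 ≈ -0.017857)
(l(-9, -4)*(-98))*V = ((25 + 5*(-4))*(-98))*(-1/56) = ((25 - 20)*(-98))*(-1/56) = (5*(-98))*(-1/56) = -490*(-1/56) = 35/4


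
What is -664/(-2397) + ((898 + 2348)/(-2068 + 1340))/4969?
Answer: 1197097093/4335492252 ≈ 0.27612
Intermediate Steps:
-664/(-2397) + ((898 + 2348)/(-2068 + 1340))/4969 = -664*(-1/2397) + (3246/(-728))*(1/4969) = 664/2397 + (3246*(-1/728))*(1/4969) = 664/2397 - 1623/364*1/4969 = 664/2397 - 1623/1808716 = 1197097093/4335492252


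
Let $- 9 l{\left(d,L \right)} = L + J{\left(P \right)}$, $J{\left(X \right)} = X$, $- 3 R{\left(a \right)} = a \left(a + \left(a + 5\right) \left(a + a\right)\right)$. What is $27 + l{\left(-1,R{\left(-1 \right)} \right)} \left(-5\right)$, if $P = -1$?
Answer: $\frac{223}{9} \approx 24.778$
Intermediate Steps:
$R{\left(a \right)} = - \frac{a \left(a + 2 a \left(5 + a\right)\right)}{3}$ ($R{\left(a \right)} = - \frac{a \left(a + \left(a + 5\right) \left(a + a\right)\right)}{3} = - \frac{a \left(a + \left(5 + a\right) 2 a\right)}{3} = - \frac{a \left(a + 2 a \left(5 + a\right)\right)}{3}$)
$l{\left(d,L \right)} = \frac{1}{9} - \frac{L}{9}$ ($l{\left(d,L \right)} = - \frac{L - 1}{9} = - \frac{-1 + L}{9} = \frac{1}{9} - \frac{L}{9}$)
$27 + l{\left(-1,R{\left(-1 \right)} \right)} \left(-5\right) = 27 + \left(\frac{1}{9} - \frac{\frac{1}{3} \left(-1\right)^{2} \left(-11 - -2\right)}{9}\right) \left(-5\right) = 27 + \left(\frac{1}{9} - \frac{\frac{1}{3} \cdot 1 \left(-11 + 2\right)}{9}\right) \left(-5\right) = 27 + \left(\frac{1}{9} - \frac{\frac{1}{3} \cdot 1 \left(-9\right)}{9}\right) \left(-5\right) = 27 + \left(\frac{1}{9} - - \frac{1}{3}\right) \left(-5\right) = 27 + \left(\frac{1}{9} + \frac{1}{3}\right) \left(-5\right) = 27 + \frac{4}{9} \left(-5\right) = 27 - \frac{20}{9} = \frac{223}{9}$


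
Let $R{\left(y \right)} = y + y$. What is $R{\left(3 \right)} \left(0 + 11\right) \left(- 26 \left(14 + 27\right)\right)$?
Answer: $-70356$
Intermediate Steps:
$R{\left(y \right)} = 2 y$
$R{\left(3 \right)} \left(0 + 11\right) \left(- 26 \left(14 + 27\right)\right) = 2 \cdot 3 \left(0 + 11\right) \left(- 26 \left(14 + 27\right)\right) = 6 \cdot 11 \left(\left(-26\right) 41\right) = 66 \left(-1066\right) = -70356$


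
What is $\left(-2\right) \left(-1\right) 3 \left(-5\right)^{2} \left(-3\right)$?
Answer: $-450$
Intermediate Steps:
$\left(-2\right) \left(-1\right) 3 \left(-5\right)^{2} \left(-3\right) = 2 \cdot 3 \cdot 25 \left(-3\right) = 6 \cdot 25 \left(-3\right) = 150 \left(-3\right) = -450$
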